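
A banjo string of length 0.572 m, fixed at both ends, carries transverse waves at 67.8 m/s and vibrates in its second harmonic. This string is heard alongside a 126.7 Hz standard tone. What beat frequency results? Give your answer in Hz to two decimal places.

For a string fixed at both ends, f_n = n·v/(2L) = 2·67.8/(2·0.572) = 118.5315 Hz.
f_beat = |118.5315 − 126.7| = 8.17 Hz.

8.17 Hz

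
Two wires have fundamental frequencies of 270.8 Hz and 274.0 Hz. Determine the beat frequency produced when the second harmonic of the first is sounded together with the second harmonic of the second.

6.4 Hz

Second harmonic of the first: 2·270.8 = 541.6 Hz.
Second harmonic of the second: 2·274.0 = 548.0 Hz.
f_beat = |541.6 − 548.0| = 6.4 Hz.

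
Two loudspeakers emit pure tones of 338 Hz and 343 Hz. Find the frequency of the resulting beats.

The beat frequency equals the magnitude of the frequency difference.
|338 − 343| = 5 Hz.

5 Hz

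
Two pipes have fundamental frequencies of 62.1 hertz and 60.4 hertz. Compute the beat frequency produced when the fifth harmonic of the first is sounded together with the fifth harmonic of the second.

Fifth harmonic of the first: 5·62.1 = 310.5 Hz.
Fifth harmonic of the second: 5·60.4 = 302.0 Hz.
f_beat = |310.5 − 302.0| = 8.5 Hz.

8.5 Hz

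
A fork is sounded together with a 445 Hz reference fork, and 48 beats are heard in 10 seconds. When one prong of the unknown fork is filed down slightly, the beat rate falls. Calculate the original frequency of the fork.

Beat frequency = 48/10 = 4.8 Hz.
|f − 445| = 4.8, so the fork was at either 440.2 Hz or 449.8 Hz.
Filing a prong removes mass and raises the fork's frequency; the adjustment raises the fork's frequency.
The beat rate fell, so the adjustment moved the fork toward 445 Hz — it must have started below the reference.

440.2 Hz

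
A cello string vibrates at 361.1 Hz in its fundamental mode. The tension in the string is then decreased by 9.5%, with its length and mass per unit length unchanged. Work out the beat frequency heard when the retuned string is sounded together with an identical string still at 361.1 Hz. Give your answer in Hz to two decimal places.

17.58 Hz

For a string, f ∝ √T, so the new frequency is 361.1·√0.905 = 343.5198 Hz.
f_beat = |343.5198 − 361.1| = 17.58 Hz.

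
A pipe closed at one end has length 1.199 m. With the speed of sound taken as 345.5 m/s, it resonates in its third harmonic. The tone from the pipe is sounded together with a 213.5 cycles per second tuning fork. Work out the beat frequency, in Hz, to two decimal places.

2.62 Hz

Closed pipe (odd harmonics): f_n = n·v/(4L) = 3·345.5/(4·1.199) = 216.1176 Hz.
f_beat = |216.1176 − 213.5| = 2.62 Hz.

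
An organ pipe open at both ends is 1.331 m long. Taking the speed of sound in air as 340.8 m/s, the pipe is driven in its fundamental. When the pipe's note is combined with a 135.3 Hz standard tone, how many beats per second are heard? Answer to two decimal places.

Open pipe: f_n = n·v/(2L) = 1·340.8/(2·1.331) = 128.0240 Hz.
f_beat = |128.0240 − 135.3| = 7.28 Hz.

7.28 Hz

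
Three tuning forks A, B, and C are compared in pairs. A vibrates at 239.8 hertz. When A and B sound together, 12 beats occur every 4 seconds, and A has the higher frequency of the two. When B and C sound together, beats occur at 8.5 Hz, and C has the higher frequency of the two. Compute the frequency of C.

245.3 Hz

A–B: Beat frequency = 12/4 = 3 Hz.
B is below A, so f_B = 239.8 − 3 = 236.8 Hz.
C is above B, so f_C = 236.8 + 8.5 = 245.3 Hz.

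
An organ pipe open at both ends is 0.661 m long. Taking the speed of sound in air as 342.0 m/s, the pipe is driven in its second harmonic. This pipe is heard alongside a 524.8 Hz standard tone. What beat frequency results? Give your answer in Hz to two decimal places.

Open pipe: f_n = n·v/(2L) = 2·342.0/(2·0.661) = 517.3979 Hz.
f_beat = |517.3979 − 524.8| = 7.40 Hz.

7.40 Hz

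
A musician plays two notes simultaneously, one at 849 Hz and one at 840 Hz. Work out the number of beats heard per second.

9 Hz

The beat frequency equals the magnitude of the frequency difference.
|849 − 840| = 9 Hz.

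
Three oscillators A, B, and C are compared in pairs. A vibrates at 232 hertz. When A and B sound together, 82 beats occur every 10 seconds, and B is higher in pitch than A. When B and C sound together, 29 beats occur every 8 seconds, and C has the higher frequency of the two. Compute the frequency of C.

A–B: Beat frequency = 82/10 = 8.2 Hz.
B is above A, so f_B = 232 + 8.2 = 240.2 Hz.
B–C: Beat frequency = 29/8 = 3.625 Hz.
C is above B, so f_C = 240.2 + 3.625 = 243.825 Hz.

243.825 Hz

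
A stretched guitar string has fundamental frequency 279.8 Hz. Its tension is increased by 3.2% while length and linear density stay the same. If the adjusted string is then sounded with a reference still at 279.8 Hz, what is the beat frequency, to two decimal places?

4.44 Hz

For a string, f ∝ √T, so the new frequency is 279.8·√1.032 = 284.2415 Hz.
f_beat = |284.2415 − 279.8| = 4.44 Hz.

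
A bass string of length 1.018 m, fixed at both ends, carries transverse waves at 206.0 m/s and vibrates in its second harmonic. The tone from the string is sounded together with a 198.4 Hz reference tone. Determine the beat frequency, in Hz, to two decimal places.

3.96 Hz

For a string fixed at both ends, f_n = n·v/(2L) = 2·206.0/(2·1.018) = 202.3576 Hz.
f_beat = |202.3576 − 198.4| = 3.96 Hz.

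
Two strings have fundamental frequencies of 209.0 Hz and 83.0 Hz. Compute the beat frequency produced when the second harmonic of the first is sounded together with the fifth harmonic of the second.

Second harmonic of the first: 2·209.0 = 418.0 Hz.
Fifth harmonic of the second: 5·83.0 = 415.0 Hz.
f_beat = |418.0 − 415.0| = 3.0 Hz.

3.0 Hz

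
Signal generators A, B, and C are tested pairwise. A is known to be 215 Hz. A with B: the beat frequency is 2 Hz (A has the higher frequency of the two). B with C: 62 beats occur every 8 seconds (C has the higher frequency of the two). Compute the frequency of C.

220.75 Hz

B is below A, so f_B = 215 − 2 = 213 Hz.
B–C: Beat frequency = 62/8 = 7.75 Hz.
C is above B, so f_C = 213 + 7.75 = 220.75 Hz.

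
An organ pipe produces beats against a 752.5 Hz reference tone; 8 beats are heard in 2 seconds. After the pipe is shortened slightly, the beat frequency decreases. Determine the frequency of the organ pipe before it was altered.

748.5 Hz

Beat frequency = 8/2 = 4 Hz.
|f − 752.5| = 4, so the organ pipe was at either 748.5 Hz or 756.5 Hz.
A shorter pipe has a higher fundamental; the adjustment raises the organ pipe's frequency.
The beat rate fell, so the adjustment moved the organ pipe toward 752.5 Hz — it must have started below the reference.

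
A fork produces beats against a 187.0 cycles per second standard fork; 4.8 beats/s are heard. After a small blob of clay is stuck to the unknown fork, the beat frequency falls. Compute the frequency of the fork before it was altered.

191.8 Hz

|f − 187.0| = 4.8, so the fork was at either 182.2 Hz or 191.8 Hz.
Adding mass to a fork lowers its frequency; the adjustment lowers the fork's frequency.
The beat rate fell, so the adjustment moved the fork toward 187.0 Hz — it must have started above the reference.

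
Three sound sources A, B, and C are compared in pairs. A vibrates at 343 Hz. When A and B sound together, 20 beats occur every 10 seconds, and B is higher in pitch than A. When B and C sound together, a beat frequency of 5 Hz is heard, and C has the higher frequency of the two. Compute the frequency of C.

350 Hz

A–B: Beat frequency = 20/10 = 2 Hz.
B is above A, so f_B = 343 + 2 = 345 Hz.
C is above B, so f_C = 345 + 5 = 350 Hz.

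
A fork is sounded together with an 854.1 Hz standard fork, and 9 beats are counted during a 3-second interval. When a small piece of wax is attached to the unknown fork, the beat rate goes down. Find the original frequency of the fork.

857.1 Hz

Beat frequency = 9/3 = 3 Hz.
|f − 854.1| = 3, so the fork was at either 851.1 Hz or 857.1 Hz.
Loading a fork with wax lowers its frequency; the adjustment lowers the fork's frequency.
The beat rate fell, so the adjustment moved the fork toward 854.1 Hz — it must have started above the reference.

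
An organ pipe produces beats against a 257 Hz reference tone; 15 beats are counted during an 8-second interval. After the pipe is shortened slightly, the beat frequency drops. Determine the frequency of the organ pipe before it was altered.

255.125 Hz

Beat frequency = 15/8 = 1.875 Hz.
|f − 257| = 1.875, so the organ pipe was at either 255.125 Hz or 258.875 Hz.
A shorter pipe has a higher fundamental; the adjustment raises the organ pipe's frequency.
The beat rate fell, so the adjustment moved the organ pipe toward 257 Hz — it must have started below the reference.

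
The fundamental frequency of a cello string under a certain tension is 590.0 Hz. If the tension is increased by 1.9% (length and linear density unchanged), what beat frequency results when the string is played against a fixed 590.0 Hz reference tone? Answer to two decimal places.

For a string, f ∝ √T, so the new frequency is 590.0·√1.019 = 595.5786 Hz.
f_beat = |595.5786 − 590.0| = 5.58 Hz.

5.58 Hz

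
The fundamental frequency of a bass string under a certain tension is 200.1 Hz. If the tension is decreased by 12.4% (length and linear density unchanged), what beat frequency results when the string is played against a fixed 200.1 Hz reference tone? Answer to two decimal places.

12.82 Hz

For a string, f ∝ √T, so the new frequency is 200.1·√0.876 = 187.2833 Hz.
f_beat = |187.2833 − 200.1| = 12.82 Hz.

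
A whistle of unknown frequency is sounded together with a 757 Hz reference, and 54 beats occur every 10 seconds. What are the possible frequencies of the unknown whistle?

Beat frequency = 54/10 = 5.4 Hz.
|f − 757| = 5.4, so f = 757 ± 5.4.

751.6 Hz or 762.4 Hz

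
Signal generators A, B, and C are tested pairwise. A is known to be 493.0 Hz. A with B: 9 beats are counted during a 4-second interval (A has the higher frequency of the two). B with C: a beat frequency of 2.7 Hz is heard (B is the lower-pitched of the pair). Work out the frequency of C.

493.45 Hz

A–B: Beat frequency = 9/4 = 2.25 Hz.
B is below A, so f_B = 493.0 − 2.25 = 490.75 Hz.
C is above B, so f_C = 490.75 + 2.7 = 493.45 Hz.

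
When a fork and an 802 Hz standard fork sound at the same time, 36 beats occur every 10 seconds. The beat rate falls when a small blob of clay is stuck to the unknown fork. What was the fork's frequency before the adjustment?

805.6 Hz

Beat frequency = 36/10 = 3.6 Hz.
|f − 802| = 3.6, so the fork was at either 798.4 Hz or 805.6 Hz.
Adding mass to a fork lowers its frequency; the adjustment lowers the fork's frequency.
The beat rate fell, so the adjustment moved the fork toward 802 Hz — it must have started above the reference.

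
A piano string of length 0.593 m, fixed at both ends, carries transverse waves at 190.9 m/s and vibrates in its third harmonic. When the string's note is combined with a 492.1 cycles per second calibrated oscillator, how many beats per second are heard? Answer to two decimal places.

9.22 Hz

For a string fixed at both ends, f_n = n·v/(2L) = 3·190.9/(2·0.593) = 482.8836 Hz.
f_beat = |482.8836 − 492.1| = 9.22 Hz.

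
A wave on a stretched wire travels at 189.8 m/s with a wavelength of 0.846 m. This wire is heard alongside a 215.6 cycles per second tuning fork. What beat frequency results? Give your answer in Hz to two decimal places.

8.75 Hz

Source frequency f = v/λ = 189.8/0.846 = 224.3499 Hz.
f_beat = |224.3499 − 215.6| = 8.75 Hz.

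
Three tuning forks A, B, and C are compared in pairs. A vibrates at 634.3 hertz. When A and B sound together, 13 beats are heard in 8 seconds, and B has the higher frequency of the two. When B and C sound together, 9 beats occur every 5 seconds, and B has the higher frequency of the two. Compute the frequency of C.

634.125 Hz

A–B: Beat frequency = 13/8 = 1.625 Hz.
B is above A, so f_B = 634.3 + 1.625 = 635.925 Hz.
B–C: Beat frequency = 9/5 = 1.8 Hz.
C is below B, so f_C = 635.925 − 1.8 = 634.125 Hz.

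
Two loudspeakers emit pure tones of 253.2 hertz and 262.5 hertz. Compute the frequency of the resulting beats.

9.3 Hz

Beats arise from superposition of two nearby frequencies; the beat rate is |f₁ − f₂|.
|253.2 − 262.5| = 9.3 Hz.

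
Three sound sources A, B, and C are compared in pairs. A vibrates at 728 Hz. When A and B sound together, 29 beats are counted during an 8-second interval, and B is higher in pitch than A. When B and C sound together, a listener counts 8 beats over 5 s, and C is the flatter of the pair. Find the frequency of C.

730.025 Hz

A–B: Beat frequency = 29/8 = 3.625 Hz.
B is above A, so f_B = 728 + 3.625 = 731.625 Hz.
B–C: Beat frequency = 8/5 = 1.6 Hz.
C is below B, so f_C = 731.625 − 1.6 = 730.025 Hz.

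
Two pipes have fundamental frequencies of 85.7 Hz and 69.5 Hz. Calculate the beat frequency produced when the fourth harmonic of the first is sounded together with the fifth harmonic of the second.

Fourth harmonic of the first: 4·85.7 = 342.8 Hz.
Fifth harmonic of the second: 5·69.5 = 347.5 Hz.
f_beat = |342.8 − 347.5| = 4.7 Hz.

4.7 Hz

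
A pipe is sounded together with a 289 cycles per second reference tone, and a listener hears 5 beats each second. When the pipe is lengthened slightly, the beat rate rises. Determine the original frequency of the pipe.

284 Hz

|f − 289| = 5, so the pipe was at either 284 Hz or 294 Hz.
A longer pipe has a lower fundamental; the adjustment lowers the pipe's frequency.
The beat rate rose, so the adjustment moved the pipe further from 289 Hz — it was already below the reference.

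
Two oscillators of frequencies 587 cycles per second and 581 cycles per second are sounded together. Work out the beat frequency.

6 Hz

f_beat = |f₁ − f₂|.
|587 − 581| = 6 Hz.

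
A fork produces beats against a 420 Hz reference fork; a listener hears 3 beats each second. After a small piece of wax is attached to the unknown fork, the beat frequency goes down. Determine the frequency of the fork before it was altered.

423 Hz

|f − 420| = 3, so the fork was at either 417 Hz or 423 Hz.
Loading a fork with wax lowers its frequency; the adjustment lowers the fork's frequency.
The beat rate fell, so the adjustment moved the fork toward 420 Hz — it must have started above the reference.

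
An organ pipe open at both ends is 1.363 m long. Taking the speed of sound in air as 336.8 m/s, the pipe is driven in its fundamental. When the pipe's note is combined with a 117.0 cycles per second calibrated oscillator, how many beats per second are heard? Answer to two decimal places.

6.55 Hz

Open pipe: f_n = n·v/(2L) = 1·336.8/(2·1.363) = 123.5510 Hz.
f_beat = |123.5510 − 117.0| = 6.55 Hz.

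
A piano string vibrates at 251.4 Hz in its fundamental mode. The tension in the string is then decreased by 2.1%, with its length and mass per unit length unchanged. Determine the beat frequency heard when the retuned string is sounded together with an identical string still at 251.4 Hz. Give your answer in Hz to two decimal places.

2.65 Hz

For a string, f ∝ √T, so the new frequency is 251.4·√0.979 = 248.7463 Hz.
f_beat = |248.7463 − 251.4| = 2.65 Hz.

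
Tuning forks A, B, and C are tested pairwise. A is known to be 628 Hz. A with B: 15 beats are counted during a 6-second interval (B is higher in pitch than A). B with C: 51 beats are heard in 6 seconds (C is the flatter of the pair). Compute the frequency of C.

622 Hz

A–B: Beat frequency = 15/6 = 2.5 Hz.
B is above A, so f_B = 628 + 2.5 = 630.5 Hz.
B–C: Beat frequency = 51/6 = 8.5 Hz.
C is below B, so f_C = 630.5 − 8.5 = 622 Hz.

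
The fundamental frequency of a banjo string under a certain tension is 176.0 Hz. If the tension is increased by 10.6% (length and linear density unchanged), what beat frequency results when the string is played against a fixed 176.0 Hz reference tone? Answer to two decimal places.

For a string, f ∝ √T, so the new frequency is 176.0·√1.106 = 185.0931 Hz.
f_beat = |185.0931 − 176.0| = 9.09 Hz.

9.09 Hz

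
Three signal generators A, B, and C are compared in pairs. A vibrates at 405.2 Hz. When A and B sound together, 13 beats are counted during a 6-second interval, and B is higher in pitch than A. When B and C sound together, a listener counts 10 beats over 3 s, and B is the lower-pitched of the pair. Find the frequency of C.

A–B: Beat frequency = 13/6 = 2.1667 Hz.
B is above A, so f_B = 405.2 + 2.1667 = 407.3667 Hz.
B–C: Beat frequency = 10/3 = 3.3333 Hz.
C is above B, so f_C = 407.3667 + 3.3333 = 410.7 Hz.

410.7 Hz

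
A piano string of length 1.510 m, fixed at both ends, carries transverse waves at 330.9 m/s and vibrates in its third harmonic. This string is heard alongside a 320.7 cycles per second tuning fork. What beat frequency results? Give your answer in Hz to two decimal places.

For a string fixed at both ends, f_n = n·v/(2L) = 3·330.9/(2·1.510) = 328.7086 Hz.
f_beat = |328.7086 − 320.7| = 8.01 Hz.

8.01 Hz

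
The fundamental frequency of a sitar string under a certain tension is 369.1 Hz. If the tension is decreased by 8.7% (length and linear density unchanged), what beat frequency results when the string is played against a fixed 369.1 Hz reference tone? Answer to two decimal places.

16.42 Hz

For a string, f ∝ √T, so the new frequency is 369.1·√0.913 = 352.6789 Hz.
f_beat = |352.6789 − 369.1| = 16.42 Hz.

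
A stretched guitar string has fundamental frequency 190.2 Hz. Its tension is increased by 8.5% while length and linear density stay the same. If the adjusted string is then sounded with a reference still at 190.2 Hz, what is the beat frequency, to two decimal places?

For a string, f ∝ √T, so the new frequency is 190.2·√1.085 = 198.1187 Hz.
f_beat = |198.1187 − 190.2| = 7.92 Hz.

7.92 Hz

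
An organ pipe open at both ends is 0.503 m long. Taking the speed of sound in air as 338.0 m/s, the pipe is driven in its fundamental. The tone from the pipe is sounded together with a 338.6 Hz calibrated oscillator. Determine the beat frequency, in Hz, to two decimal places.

Open pipe: f_n = n·v/(2L) = 1·338.0/(2·0.503) = 335.9841 Hz.
f_beat = |335.9841 − 338.6| = 2.62 Hz.

2.62 Hz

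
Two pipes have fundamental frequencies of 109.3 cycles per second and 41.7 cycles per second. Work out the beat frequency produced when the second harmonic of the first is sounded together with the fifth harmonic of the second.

10.1 Hz

Second harmonic of the first: 2·109.3 = 218.6 Hz.
Fifth harmonic of the second: 5·41.7 = 208.5 Hz.
f_beat = |218.6 − 208.5| = 10.1 Hz.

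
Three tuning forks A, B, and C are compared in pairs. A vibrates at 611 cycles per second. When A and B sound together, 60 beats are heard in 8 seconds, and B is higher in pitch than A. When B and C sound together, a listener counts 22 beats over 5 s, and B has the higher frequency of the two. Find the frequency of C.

A–B: Beat frequency = 60/8 = 7.5 Hz.
B is above A, so f_B = 611 + 7.5 = 618.5 Hz.
B–C: Beat frequency = 22/5 = 4.4 Hz.
C is below B, so f_C = 618.5 − 4.4 = 614.1 Hz.

614.1 Hz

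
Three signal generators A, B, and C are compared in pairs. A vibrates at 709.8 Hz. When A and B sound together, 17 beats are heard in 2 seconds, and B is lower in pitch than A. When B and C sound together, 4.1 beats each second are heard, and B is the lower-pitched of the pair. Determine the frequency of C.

705.4 Hz

A–B: Beat frequency = 17/2 = 8.5 Hz.
B is below A, so f_B = 709.8 − 8.5 = 701.3 Hz.
C is above B, so f_C = 701.3 + 4.1 = 705.4 Hz.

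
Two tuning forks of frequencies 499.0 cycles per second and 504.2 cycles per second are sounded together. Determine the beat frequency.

5.2 Hz

f_beat = |f₁ − f₂|.
|499.0 − 504.2| = 5.2 Hz.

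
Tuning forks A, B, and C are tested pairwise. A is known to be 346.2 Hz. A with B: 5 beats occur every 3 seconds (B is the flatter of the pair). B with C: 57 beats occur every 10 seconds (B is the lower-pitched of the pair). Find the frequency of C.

A–B: Beat frequency = 5/3 = 1.6667 Hz.
B is below A, so f_B = 346.2 − 1.6667 = 344.5333 Hz.
B–C: Beat frequency = 57/10 = 5.7 Hz.
C is above B, so f_C = 344.5333 + 5.7 = 350.2333 Hz.

350.2333 Hz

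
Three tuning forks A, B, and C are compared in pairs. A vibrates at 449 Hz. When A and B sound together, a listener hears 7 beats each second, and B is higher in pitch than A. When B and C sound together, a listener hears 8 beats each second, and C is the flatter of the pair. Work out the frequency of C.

B is above A, so f_B = 449 + 7 = 456 Hz.
C is below B, so f_C = 456 − 8 = 448 Hz.

448 Hz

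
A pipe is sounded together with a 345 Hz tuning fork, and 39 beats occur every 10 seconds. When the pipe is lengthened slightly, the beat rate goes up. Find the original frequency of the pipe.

341.1 Hz

Beat frequency = 39/10 = 3.9 Hz.
|f − 345| = 3.9, so the pipe was at either 341.1 Hz or 348.9 Hz.
A longer pipe has a lower fundamental; the adjustment lowers the pipe's frequency.
The beat rate rose, so the adjustment moved the pipe further from 345 Hz — it was already below the reference.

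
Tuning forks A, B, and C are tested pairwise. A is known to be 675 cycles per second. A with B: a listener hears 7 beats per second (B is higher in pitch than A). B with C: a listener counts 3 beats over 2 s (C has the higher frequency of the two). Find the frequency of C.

683.5 Hz

B is above A, so f_B = 675 + 7 = 682 Hz.
B–C: Beat frequency = 3/2 = 1.5 Hz.
C is above B, so f_C = 682 + 1.5 = 683.5 Hz.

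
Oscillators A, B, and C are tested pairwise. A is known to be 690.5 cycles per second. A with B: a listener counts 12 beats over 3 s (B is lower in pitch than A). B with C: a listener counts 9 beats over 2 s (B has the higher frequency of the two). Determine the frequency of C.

682 Hz

A–B: Beat frequency = 12/3 = 4 Hz.
B is below A, so f_B = 690.5 − 4 = 686.5 Hz.
B–C: Beat frequency = 9/2 = 4.5 Hz.
C is below B, so f_C = 686.5 − 4.5 = 682 Hz.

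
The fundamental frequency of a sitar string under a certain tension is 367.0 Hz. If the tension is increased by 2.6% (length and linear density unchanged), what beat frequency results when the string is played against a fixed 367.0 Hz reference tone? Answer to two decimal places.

For a string, f ∝ √T, so the new frequency is 367.0·√1.026 = 371.7404 Hz.
f_beat = |371.7404 − 367.0| = 4.74 Hz.

4.74 Hz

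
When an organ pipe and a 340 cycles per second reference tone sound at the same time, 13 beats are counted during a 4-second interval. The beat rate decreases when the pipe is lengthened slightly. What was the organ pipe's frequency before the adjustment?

343.25 Hz

Beat frequency = 13/4 = 3.25 Hz.
|f − 340| = 3.25, so the organ pipe was at either 336.75 Hz or 343.25 Hz.
A longer pipe has a lower fundamental; the adjustment lowers the organ pipe's frequency.
The beat rate fell, so the adjustment moved the organ pipe toward 340 Hz — it must have started above the reference.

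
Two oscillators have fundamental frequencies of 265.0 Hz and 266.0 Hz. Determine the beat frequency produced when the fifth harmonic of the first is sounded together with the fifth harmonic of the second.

5.0 Hz

Fifth harmonic of the first: 5·265.0 = 1325.0 Hz.
Fifth harmonic of the second: 5·266.0 = 1330.0 Hz.
f_beat = |1325.0 − 1330.0| = 5.0 Hz.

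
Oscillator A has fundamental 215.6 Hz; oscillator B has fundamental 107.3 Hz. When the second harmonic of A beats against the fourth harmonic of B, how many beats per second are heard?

2.0 Hz

Second harmonic of the first: 2·215.6 = 431.2 Hz.
Fourth harmonic of the second: 4·107.3 = 429.2 Hz.
f_beat = |431.2 − 429.2| = 2.0 Hz.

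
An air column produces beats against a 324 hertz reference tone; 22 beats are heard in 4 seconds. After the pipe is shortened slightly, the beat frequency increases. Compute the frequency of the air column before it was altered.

Beat frequency = 22/4 = 5.5 Hz.
|f − 324| = 5.5, so the air column was at either 318.5 Hz or 329.5 Hz.
A shorter pipe has a higher fundamental; the adjustment raises the air column's frequency.
The beat rate rose, so the adjustment moved the air column further from 324 Hz — it was already above the reference.

329.5 Hz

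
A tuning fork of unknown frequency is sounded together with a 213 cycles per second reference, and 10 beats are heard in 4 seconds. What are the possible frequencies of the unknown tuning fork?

Beat frequency = 10/4 = 2.5 Hz.
|f − 213| = 2.5, so f = 213 ± 2.5.

210.5 Hz or 215.5 Hz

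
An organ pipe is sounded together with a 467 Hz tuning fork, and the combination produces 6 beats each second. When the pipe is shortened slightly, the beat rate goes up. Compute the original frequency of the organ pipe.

473 Hz

|f − 467| = 6, so the organ pipe was at either 461 Hz or 473 Hz.
A shorter pipe has a higher fundamental; the adjustment raises the organ pipe's frequency.
The beat rate rose, so the adjustment moved the organ pipe further from 467 Hz — it was already above the reference.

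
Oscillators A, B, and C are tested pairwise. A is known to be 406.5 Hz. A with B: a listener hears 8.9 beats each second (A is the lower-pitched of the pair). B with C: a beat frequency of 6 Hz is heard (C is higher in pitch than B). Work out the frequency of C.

B is above A, so f_B = 406.5 + 8.9 = 415.4 Hz.
C is above B, so f_C = 415.4 + 6 = 421.4 Hz.

421.4 Hz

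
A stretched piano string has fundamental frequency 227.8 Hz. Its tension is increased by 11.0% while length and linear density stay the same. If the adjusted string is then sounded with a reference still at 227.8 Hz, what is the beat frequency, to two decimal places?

12.20 Hz

For a string, f ∝ √T, so the new frequency is 227.8·√1.110 = 240.0022 Hz.
f_beat = |240.0022 − 227.8| = 12.20 Hz.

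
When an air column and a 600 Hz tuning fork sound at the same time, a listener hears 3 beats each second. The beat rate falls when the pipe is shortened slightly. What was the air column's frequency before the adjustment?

597 Hz

|f − 600| = 3, so the air column was at either 597 Hz or 603 Hz.
A shorter pipe has a higher fundamental; the adjustment raises the air column's frequency.
The beat rate fell, so the adjustment moved the air column toward 600 Hz — it must have started below the reference.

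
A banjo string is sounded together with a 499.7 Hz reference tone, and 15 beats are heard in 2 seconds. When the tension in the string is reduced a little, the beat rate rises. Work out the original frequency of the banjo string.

Beat frequency = 15/2 = 7.5 Hz.
|f − 499.7| = 7.5, so the banjo string was at either 492.2 Hz or 507.2 Hz.
Lower tension means lower frequency; the adjustment lowers the banjo string's frequency.
The beat rate rose, so the adjustment moved the banjo string further from 499.7 Hz — it was already below the reference.

492.2 Hz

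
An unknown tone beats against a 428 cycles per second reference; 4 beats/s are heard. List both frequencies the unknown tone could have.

424 Hz or 432 Hz

|f − 428| = 4, so f = 428 ± 4.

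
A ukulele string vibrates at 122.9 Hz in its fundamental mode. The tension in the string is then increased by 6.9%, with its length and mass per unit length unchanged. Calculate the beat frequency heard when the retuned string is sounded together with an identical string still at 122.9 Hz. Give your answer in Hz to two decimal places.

4.17 Hz

For a string, f ∝ √T, so the new frequency is 122.9·√1.069 = 127.0693 Hz.
f_beat = |127.0693 − 122.9| = 4.17 Hz.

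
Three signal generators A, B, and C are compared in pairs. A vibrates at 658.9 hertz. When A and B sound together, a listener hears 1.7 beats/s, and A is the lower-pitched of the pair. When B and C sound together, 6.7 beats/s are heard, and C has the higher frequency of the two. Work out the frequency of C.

B is above A, so f_B = 658.9 + 1.7 = 660.6 Hz.
C is above B, so f_C = 660.6 + 6.7 = 667.3 Hz.

667.3 Hz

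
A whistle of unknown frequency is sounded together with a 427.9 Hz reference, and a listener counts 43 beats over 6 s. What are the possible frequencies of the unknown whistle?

Beat frequency = 43/6 = 7.1667 Hz.
|f − 427.9| = 7.1667, so f = 427.9 ± 7.1667.

420.7333 Hz or 435.0667 Hz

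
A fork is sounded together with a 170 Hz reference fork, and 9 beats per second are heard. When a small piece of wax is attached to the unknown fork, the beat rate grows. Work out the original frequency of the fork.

|f − 170| = 9, so the fork was at either 161 Hz or 179 Hz.
Loading a fork with wax lowers its frequency; the adjustment lowers the fork's frequency.
The beat rate rose, so the adjustment moved the fork further from 170 Hz — it was already below the reference.

161 Hz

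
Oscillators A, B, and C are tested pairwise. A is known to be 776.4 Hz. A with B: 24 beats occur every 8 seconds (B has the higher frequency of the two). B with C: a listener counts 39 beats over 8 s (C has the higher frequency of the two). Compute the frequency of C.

784.275 Hz

A–B: Beat frequency = 24/8 = 3 Hz.
B is above A, so f_B = 776.4 + 3 = 779.4 Hz.
B–C: Beat frequency = 39/8 = 4.875 Hz.
C is above B, so f_C = 779.4 + 4.875 = 784.275 Hz.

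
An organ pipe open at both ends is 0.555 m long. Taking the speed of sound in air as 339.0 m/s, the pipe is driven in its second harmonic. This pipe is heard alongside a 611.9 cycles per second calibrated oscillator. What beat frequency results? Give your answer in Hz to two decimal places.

1.09 Hz

Open pipe: f_n = n·v/(2L) = 2·339.0/(2·0.555) = 610.8108 Hz.
f_beat = |610.8108 − 611.9| = 1.09 Hz.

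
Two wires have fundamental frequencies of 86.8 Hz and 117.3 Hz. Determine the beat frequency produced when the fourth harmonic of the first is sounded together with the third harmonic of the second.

4.7 Hz

Fourth harmonic of the first: 4·86.8 = 347.2 Hz.
Third harmonic of the second: 3·117.3 = 351.9 Hz.
f_beat = |347.2 − 351.9| = 4.7 Hz.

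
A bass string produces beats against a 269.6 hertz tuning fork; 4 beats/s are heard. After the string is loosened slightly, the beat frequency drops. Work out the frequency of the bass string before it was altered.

273.6 Hz

|f − 269.6| = 4, so the bass string was at either 265.6 Hz or 273.6 Hz.
Reducing tension lowers a string's frequency; the adjustment lowers the bass string's frequency.
The beat rate fell, so the adjustment moved the bass string toward 269.6 Hz — it must have started above the reference.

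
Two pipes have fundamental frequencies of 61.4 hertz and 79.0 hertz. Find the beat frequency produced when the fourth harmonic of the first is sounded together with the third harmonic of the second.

8.6 Hz

Fourth harmonic of the first: 4·61.4 = 245.6 Hz.
Third harmonic of the second: 3·79.0 = 237.0 Hz.
f_beat = |245.6 − 237.0| = 8.6 Hz.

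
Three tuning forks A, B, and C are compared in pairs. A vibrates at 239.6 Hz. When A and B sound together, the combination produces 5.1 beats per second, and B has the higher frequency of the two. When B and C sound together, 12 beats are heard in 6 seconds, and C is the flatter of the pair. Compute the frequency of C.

B is above A, so f_B = 239.6 + 5.1 = 244.7 Hz.
B–C: Beat frequency = 12/6 = 2 Hz.
C is below B, so f_C = 244.7 − 2 = 242.7 Hz.

242.7 Hz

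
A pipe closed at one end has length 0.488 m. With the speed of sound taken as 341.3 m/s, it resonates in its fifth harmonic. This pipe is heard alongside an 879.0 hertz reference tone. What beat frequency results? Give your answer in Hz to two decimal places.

Closed pipe (odd harmonics): f_n = n·v/(4L) = 5·341.3/(4·0.488) = 874.2316 Hz.
f_beat = |874.2316 − 879.0| = 4.77 Hz.

4.77 Hz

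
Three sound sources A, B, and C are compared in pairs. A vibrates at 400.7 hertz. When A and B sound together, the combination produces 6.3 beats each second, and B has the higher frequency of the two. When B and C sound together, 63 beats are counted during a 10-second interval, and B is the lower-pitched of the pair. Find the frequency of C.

413.3 Hz

B is above A, so f_B = 400.7 + 6.3 = 407 Hz.
B–C: Beat frequency = 63/10 = 6.3 Hz.
C is above B, so f_C = 407 + 6.3 = 413.3 Hz.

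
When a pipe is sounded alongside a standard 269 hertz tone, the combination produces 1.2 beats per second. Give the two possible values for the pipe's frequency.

267.8 Hz or 270.2 Hz

|f − 269| = 1.2, so f = 269 ± 1.2.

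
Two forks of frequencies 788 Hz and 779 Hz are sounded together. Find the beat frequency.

Beats arise from superposition of two nearby frequencies; the beat rate is |f₁ − f₂|.
|788 − 779| = 9 Hz.

9 Hz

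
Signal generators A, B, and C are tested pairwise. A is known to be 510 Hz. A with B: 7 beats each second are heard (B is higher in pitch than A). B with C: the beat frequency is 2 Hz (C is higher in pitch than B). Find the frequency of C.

519 Hz

B is above A, so f_B = 510 + 7 = 517 Hz.
C is above B, so f_C = 517 + 2 = 519 Hz.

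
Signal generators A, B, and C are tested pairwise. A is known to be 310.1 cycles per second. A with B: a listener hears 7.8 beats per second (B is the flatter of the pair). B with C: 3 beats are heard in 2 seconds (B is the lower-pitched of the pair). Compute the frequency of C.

B is below A, so f_B = 310.1 − 7.8 = 302.3 Hz.
B–C: Beat frequency = 3/2 = 1.5 Hz.
C is above B, so f_C = 302.3 + 1.5 = 303.8 Hz.

303.8 Hz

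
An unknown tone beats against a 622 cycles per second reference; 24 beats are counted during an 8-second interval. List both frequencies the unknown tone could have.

619 Hz or 625 Hz

Beat frequency = 24/8 = 3 Hz.
|f − 622| = 3, so f = 622 ± 3.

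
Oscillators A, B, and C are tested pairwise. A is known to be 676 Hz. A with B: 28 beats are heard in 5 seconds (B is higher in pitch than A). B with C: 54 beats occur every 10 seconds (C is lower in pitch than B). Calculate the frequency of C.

A–B: Beat frequency = 28/5 = 5.6 Hz.
B is above A, so f_B = 676 + 5.6 = 681.6 Hz.
B–C: Beat frequency = 54/10 = 5.4 Hz.
C is below B, so f_C = 681.6 − 5.4 = 676.2 Hz.

676.2 Hz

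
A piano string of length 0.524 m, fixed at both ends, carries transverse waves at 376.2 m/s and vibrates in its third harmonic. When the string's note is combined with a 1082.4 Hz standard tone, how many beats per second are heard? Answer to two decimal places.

For a string fixed at both ends, f_n = n·v/(2L) = 3·376.2/(2·0.524) = 1076.9084 Hz.
f_beat = |1076.9084 − 1082.4| = 5.49 Hz.

5.49 Hz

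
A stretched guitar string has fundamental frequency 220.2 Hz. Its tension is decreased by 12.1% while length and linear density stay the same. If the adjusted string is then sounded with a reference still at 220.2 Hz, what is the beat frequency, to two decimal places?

13.75 Hz

For a string, f ∝ √T, so the new frequency is 220.2·√0.879 = 206.4485 Hz.
f_beat = |206.4485 − 220.2| = 13.75 Hz.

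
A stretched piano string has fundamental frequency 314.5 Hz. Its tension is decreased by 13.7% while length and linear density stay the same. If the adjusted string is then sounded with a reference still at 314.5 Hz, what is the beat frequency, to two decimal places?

22.34 Hz

For a string, f ∝ √T, so the new frequency is 314.5·√0.863 = 292.1636 Hz.
f_beat = |292.1636 − 314.5| = 22.34 Hz.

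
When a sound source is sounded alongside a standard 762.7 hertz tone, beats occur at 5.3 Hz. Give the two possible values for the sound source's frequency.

|f − 762.7| = 5.3, so f = 762.7 ± 5.3.

757.4 Hz or 768 Hz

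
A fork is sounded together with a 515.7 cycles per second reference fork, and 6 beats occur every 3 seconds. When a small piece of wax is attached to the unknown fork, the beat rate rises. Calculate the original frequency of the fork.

Beat frequency = 6/3 = 2 Hz.
|f − 515.7| = 2, so the fork was at either 513.7 Hz or 517.7 Hz.
Loading a fork with wax lowers its frequency; the adjustment lowers the fork's frequency.
The beat rate rose, so the adjustment moved the fork further from 515.7 Hz — it was already below the reference.

513.7 Hz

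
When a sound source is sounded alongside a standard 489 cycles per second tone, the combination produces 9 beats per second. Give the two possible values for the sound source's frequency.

480 Hz or 498 Hz

|f − 489| = 9, so f = 489 ± 9.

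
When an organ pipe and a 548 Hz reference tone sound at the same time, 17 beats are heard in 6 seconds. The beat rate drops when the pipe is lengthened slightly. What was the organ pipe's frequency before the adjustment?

550.8333 Hz

Beat frequency = 17/6 = 2.8333 Hz.
|f − 548| = 2.8333, so the organ pipe was at either 545.1667 Hz or 550.8333 Hz.
A longer pipe has a lower fundamental; the adjustment lowers the organ pipe's frequency.
The beat rate fell, so the adjustment moved the organ pipe toward 548 Hz — it must have started above the reference.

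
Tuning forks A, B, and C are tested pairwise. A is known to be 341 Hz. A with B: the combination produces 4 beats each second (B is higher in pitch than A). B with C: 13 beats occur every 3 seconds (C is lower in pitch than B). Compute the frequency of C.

B is above A, so f_B = 341 + 4 = 345 Hz.
B–C: Beat frequency = 13/3 = 4.3333 Hz.
C is below B, so f_C = 345 − 4.3333 = 340.6667 Hz.

340.6667 Hz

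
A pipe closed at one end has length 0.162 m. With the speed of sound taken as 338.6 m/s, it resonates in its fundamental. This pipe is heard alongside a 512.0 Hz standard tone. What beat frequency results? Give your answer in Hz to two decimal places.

Closed pipe (odd harmonics): f_n = n·v/(4L) = 1·338.6/(4·0.162) = 522.5309 Hz.
f_beat = |522.5309 − 512.0| = 10.53 Hz.

10.53 Hz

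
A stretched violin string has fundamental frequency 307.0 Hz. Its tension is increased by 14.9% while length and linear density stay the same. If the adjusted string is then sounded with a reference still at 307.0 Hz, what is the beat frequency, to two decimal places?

For a string, f ∝ √T, so the new frequency is 307.0·√1.149 = 329.0777 Hz.
f_beat = |329.0777 − 307.0| = 22.08 Hz.

22.08 Hz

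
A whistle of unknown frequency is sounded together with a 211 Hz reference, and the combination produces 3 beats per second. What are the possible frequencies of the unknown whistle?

208 Hz or 214 Hz

|f − 211| = 3, so f = 211 ± 3.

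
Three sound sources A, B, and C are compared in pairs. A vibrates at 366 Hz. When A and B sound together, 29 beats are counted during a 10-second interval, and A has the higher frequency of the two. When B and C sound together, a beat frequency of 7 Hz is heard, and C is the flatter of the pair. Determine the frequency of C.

A–B: Beat frequency = 29/10 = 2.9 Hz.
B is below A, so f_B = 366 − 2.9 = 363.1 Hz.
C is below B, so f_C = 363.1 − 7 = 356.1 Hz.

356.1 Hz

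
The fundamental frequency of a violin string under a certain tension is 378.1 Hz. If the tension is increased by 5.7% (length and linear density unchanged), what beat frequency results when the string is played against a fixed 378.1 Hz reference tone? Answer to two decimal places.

For a string, f ∝ √T, so the new frequency is 378.1·√1.057 = 388.7265 Hz.
f_beat = |388.7265 − 378.1| = 10.63 Hz.

10.63 Hz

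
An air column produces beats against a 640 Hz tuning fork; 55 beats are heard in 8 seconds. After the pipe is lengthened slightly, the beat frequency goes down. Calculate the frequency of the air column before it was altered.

Beat frequency = 55/8 = 6.875 Hz.
|f − 640| = 6.875, so the air column was at either 633.125 Hz or 646.875 Hz.
A longer pipe has a lower fundamental; the adjustment lowers the air column's frequency.
The beat rate fell, so the adjustment moved the air column toward 640 Hz — it must have started above the reference.

646.875 Hz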